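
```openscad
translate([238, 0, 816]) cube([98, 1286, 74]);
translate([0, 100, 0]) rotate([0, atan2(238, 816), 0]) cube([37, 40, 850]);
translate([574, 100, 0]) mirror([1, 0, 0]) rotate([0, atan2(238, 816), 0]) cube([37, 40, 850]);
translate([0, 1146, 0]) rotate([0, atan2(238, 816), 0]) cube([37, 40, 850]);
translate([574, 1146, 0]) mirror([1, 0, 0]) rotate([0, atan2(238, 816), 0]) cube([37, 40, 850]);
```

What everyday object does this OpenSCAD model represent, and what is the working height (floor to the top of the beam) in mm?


A sawhorse. The overall height is 890 mm.

A beam across two mirrored pairs of raked legs — a sawhorse. The beam's underside is at z = 816 (matching the legs' vertical rise in atan2(238, 816)) and the beam is 74 mm tall, so its top is at 816 + 74 = 890 mm. The raked legs top out at the beam's underside, so that is the highest point.


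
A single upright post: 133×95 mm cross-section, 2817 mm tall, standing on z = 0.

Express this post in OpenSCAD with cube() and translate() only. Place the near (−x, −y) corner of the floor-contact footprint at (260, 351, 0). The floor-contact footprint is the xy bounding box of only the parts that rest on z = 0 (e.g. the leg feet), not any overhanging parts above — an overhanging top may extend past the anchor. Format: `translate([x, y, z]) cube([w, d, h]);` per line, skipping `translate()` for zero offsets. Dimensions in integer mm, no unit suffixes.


translate([260, 351, 0]) cube([133, 95, 2817]);


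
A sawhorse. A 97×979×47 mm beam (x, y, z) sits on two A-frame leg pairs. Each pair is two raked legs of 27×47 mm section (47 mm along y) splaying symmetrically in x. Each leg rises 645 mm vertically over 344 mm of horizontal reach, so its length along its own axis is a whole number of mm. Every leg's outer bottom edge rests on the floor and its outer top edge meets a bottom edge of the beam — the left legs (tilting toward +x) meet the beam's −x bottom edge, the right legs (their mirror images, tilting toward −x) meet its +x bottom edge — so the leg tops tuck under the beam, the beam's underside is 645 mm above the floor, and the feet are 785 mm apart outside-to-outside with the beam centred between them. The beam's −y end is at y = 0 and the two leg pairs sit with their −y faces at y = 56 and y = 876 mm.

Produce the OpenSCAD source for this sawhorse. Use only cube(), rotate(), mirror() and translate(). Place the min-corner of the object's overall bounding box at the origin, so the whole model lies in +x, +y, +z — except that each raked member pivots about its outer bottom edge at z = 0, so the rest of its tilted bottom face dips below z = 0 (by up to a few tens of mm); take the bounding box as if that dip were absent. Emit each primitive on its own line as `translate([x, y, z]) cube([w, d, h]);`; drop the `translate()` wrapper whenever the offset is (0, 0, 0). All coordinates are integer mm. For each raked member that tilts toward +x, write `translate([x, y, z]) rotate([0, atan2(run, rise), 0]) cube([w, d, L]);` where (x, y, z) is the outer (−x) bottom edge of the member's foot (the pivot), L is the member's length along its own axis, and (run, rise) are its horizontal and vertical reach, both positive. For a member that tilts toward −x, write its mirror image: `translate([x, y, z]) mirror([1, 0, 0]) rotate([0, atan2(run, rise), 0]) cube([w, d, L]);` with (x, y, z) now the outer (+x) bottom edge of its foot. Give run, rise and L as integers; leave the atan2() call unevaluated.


translate([344, 0, 645]) cube([97, 979, 47]);
translate([0, 56, 0]) rotate([0, atan2(344, 645), 0]) cube([27, 47, 731]);
translate([785, 56, 0]) mirror([1, 0, 0]) rotate([0, atan2(344, 645), 0]) cube([27, 47, 731]);
translate([0, 876, 0]) rotate([0, atan2(344, 645), 0]) cube([27, 47, 731]);
translate([785, 876, 0]) mirror([1, 0, 0]) rotate([0, atan2(344, 645), 0]) cube([27, 47, 731]);


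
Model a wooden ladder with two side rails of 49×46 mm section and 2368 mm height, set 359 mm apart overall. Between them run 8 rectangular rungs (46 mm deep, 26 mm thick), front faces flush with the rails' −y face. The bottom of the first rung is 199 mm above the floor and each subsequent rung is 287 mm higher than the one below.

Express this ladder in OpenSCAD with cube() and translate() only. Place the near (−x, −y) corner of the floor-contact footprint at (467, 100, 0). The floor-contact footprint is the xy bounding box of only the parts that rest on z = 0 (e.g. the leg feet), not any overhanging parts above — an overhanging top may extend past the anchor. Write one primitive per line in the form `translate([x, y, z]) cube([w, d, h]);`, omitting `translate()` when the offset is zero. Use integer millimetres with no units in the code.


translate([467, 100, 0]) cube([49, 46, 2368]);
translate([777, 100, 0]) cube([49, 46, 2368]);
translate([516, 100, 199]) cube([261, 46, 26]);
translate([516, 100, 486]) cube([261, 46, 26]);
translate([516, 100, 773]) cube([261, 46, 26]);
translate([516, 100, 1060]) cube([261, 46, 26]);
translate([516, 100, 1347]) cube([261, 46, 26]);
translate([516, 100, 1634]) cube([261, 46, 26]);
translate([516, 100, 1921]) cube([261, 46, 26]);
translate([516, 100, 2208]) cube([261, 46, 26]);


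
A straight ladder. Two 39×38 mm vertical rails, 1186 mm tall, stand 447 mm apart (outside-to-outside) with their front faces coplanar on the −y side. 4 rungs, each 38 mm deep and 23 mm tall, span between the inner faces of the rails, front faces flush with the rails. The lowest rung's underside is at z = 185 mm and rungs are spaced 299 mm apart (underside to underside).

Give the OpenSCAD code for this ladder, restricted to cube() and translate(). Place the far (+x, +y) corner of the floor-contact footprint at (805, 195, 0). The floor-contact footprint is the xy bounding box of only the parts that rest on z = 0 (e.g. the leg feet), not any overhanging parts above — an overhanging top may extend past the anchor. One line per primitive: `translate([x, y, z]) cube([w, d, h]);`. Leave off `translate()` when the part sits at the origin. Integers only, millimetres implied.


// rung span = 447 - 2*39 = 369
// rung[k] z = 185 + k*299
translate([358, 157, 0]) cube([39, 38, 1186]);
translate([766, 157, 0]) cube([39, 38, 1186]);
translate([397, 157, 185]) cube([369, 38, 23]);
translate([397, 157, 484]) cube([369, 38, 23]);
translate([397, 157, 783]) cube([369, 38, 23]);
translate([397, 157, 1082]) cube([369, 38, 23]);


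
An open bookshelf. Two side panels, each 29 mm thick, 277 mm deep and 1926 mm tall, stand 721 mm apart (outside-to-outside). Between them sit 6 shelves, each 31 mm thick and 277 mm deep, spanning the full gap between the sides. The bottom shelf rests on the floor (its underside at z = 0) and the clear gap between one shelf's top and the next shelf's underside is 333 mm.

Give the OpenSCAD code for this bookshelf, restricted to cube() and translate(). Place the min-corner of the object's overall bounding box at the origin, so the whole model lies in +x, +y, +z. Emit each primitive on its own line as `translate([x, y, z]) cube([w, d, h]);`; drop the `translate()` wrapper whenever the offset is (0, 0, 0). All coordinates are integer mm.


cube([29, 277, 1926]);
translate([692, 0, 0]) cube([29, 277, 1926]);
translate([29, 0, 0]) cube([663, 277, 31]);
translate([29, 0, 364]) cube([663, 277, 31]);
translate([29, 0, 728]) cube([663, 277, 31]);
translate([29, 0, 1092]) cube([663, 277, 31]);
translate([29, 0, 1456]) cube([663, 277, 31]);
translate([29, 0, 1820]) cube([663, 277, 31]);


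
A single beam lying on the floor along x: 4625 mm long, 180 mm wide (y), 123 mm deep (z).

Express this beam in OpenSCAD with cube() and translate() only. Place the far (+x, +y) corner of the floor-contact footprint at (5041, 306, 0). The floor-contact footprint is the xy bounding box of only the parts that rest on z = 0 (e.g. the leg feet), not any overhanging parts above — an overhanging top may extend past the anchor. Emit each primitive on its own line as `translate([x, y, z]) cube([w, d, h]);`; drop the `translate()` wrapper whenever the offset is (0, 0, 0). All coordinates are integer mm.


translate([416, 126, 0]) cube([4625, 180, 123]);


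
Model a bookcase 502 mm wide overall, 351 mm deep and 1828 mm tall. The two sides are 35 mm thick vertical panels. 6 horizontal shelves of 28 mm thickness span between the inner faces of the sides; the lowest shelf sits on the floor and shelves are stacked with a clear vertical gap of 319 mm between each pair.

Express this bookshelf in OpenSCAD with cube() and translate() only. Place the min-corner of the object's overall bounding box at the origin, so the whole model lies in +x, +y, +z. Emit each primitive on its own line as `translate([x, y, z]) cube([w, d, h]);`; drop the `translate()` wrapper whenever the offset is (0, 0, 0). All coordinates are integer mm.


cube([35, 351, 1828]);
translate([467, 0, 0]) cube([35, 351, 1828]);
translate([35, 0, 0]) cube([432, 351, 28]);
translate([35, 0, 347]) cube([432, 351, 28]);
translate([35, 0, 694]) cube([432, 351, 28]);
translate([35, 0, 1041]) cube([432, 351, 28]);
translate([35, 0, 1388]) cube([432, 351, 28]);
translate([35, 0, 1735]) cube([432, 351, 28]);


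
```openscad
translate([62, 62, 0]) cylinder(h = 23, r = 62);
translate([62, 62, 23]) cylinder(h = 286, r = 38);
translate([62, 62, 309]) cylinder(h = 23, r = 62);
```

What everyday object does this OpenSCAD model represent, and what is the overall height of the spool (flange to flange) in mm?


A spool. The overall height is 332 mm.

Three coaxial cylinders, large–small–large — a spool. Two 23 mm flanges and a 286 mm core give 23 + 286 + 23 = 332 mm.


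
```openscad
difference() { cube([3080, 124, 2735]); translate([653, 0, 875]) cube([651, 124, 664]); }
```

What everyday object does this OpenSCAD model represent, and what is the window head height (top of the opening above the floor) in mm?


A wall with a window opening. The window head height is 1539 mm.

A wall with a rectangular opening subtracted — a window. Sill at z = 875, opening 664 mm tall, so the head is at 875 + 664 = 1539 mm.


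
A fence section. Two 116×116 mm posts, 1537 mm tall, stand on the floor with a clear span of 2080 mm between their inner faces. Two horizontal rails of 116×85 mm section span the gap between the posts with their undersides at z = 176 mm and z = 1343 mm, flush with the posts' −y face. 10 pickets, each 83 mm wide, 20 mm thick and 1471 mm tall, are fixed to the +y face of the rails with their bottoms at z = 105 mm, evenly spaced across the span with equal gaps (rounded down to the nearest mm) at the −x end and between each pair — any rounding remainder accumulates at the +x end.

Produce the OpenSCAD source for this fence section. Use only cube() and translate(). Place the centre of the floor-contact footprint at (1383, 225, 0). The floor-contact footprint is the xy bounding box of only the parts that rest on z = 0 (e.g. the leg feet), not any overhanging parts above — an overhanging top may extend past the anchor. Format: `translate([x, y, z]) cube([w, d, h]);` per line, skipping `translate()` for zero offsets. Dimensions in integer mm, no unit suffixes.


translate([227, 167, 0]) cube([116, 116, 1537]);
translate([2423, 167, 0]) cube([116, 116, 1537]);
translate([343, 167, 176]) cube([2080, 116, 85]);
translate([343, 167, 1343]) cube([2080, 116, 85]);
translate([456, 283, 105]) cube([83, 20, 1471]);
translate([652, 283, 105]) cube([83, 20, 1471]);
translate([848, 283, 105]) cube([83, 20, 1471]);
translate([1044, 283, 105]) cube([83, 20, 1471]);
translate([1240, 283, 105]) cube([83, 20, 1471]);
translate([1436, 283, 105]) cube([83, 20, 1471]);
translate([1632, 283, 105]) cube([83, 20, 1471]);
translate([1828, 283, 105]) cube([83, 20, 1471]);
translate([2024, 283, 105]) cube([83, 20, 1471]);
translate([2220, 283, 105]) cube([83, 20, 1471]);


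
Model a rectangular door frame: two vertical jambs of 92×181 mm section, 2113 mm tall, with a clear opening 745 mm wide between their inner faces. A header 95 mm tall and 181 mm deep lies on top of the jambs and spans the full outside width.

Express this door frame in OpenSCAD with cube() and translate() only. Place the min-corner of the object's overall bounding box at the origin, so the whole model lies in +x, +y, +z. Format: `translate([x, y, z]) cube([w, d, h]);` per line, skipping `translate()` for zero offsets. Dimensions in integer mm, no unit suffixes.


cube([92, 181, 2113]);
translate([837, 0, 0]) cube([92, 181, 2113]);
translate([0, 0, 2113]) cube([929, 181, 95]);


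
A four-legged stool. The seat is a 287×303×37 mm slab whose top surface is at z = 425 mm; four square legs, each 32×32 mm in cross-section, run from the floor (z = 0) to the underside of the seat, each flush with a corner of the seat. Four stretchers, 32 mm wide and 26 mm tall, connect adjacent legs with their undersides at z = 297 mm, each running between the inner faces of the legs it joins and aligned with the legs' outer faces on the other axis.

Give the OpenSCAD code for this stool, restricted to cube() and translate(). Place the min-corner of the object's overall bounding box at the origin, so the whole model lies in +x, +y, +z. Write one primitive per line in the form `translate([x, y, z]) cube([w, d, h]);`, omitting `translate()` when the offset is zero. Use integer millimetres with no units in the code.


translate([0, 0, 388]) cube([287, 303, 37]);
cube([32, 32, 388]);
translate([255, 0, 0]) cube([32, 32, 388]);
translate([0, 271, 0]) cube([32, 32, 388]);
translate([255, 271, 0]) cube([32, 32, 388]);
translate([32, 0, 297]) cube([223, 32, 26]);
translate([32, 271, 297]) cube([223, 32, 26]);
translate([0, 32, 297]) cube([32, 239, 26]);
translate([255, 32, 297]) cube([32, 239, 26]);


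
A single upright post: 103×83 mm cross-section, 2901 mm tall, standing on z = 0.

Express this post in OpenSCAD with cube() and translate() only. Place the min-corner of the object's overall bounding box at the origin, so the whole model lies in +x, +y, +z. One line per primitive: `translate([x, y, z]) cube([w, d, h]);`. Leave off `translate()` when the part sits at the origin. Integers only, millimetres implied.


cube([103, 83, 2901]);


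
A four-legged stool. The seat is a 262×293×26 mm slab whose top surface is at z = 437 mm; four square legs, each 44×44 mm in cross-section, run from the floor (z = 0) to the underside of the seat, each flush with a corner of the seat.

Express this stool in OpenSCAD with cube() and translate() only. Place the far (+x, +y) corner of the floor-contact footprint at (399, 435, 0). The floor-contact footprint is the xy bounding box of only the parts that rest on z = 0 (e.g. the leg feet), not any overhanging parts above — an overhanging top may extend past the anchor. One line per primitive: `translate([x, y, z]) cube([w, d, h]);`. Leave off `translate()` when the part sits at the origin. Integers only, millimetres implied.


translate([137, 142, 411]) cube([262, 293, 26]);
translate([137, 142, 0]) cube([44, 44, 411]);
translate([355, 142, 0]) cube([44, 44, 411]);
translate([137, 391, 0]) cube([44, 44, 411]);
translate([355, 391, 0]) cube([44, 44, 411]);


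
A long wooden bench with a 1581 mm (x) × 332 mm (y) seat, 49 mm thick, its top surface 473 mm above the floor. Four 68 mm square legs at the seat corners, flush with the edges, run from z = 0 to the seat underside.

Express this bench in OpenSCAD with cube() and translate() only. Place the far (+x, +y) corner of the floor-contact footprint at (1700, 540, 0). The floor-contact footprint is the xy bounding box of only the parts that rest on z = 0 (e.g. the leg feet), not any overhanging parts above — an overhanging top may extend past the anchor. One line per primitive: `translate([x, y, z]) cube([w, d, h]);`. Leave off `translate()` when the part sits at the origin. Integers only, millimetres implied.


translate([119, 208, 424]) cube([1581, 332, 49]);
translate([119, 208, 0]) cube([68, 68, 424]);
translate([119, 472, 0]) cube([68, 68, 424]);
translate([1632, 208, 0]) cube([68, 68, 424]);
translate([1632, 472, 0]) cube([68, 68, 424]);


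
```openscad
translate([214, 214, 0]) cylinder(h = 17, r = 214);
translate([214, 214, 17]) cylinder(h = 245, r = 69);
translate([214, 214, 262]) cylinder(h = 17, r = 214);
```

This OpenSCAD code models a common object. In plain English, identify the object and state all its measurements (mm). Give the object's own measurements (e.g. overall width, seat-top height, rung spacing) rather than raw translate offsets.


A spool: two coaxial disc flanges of radius 214 mm and thickness 17 mm, joined by a core cylinder of radius 69 mm and height 245 mm. The lower flange rests on z = 0 and the three cylinders share a vertical axis.


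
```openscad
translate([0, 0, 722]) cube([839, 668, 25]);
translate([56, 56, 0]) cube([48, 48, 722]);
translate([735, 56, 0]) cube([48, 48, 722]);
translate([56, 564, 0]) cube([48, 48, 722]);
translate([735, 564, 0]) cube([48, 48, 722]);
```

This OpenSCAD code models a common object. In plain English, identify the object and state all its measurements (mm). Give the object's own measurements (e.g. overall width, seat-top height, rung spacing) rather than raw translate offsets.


A table: top 839 mm (x) × 668 mm (y), 25 mm thick, upper face at z = 747 mm, on four 48×48 mm square legs, each inset 56 mm from the nearest pair of top edges from z = 0 to the bottom of the top.


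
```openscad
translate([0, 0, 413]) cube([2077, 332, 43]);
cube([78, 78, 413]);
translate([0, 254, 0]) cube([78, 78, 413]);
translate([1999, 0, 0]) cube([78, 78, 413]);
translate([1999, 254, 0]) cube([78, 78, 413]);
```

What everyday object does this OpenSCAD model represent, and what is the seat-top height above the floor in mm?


A bench. The seat-top height is 456 mm.

A long slab on four corner posts — a bench. The slab sits at z = 413 with thickness 43, so the top is 413 + 43 = 456 mm.


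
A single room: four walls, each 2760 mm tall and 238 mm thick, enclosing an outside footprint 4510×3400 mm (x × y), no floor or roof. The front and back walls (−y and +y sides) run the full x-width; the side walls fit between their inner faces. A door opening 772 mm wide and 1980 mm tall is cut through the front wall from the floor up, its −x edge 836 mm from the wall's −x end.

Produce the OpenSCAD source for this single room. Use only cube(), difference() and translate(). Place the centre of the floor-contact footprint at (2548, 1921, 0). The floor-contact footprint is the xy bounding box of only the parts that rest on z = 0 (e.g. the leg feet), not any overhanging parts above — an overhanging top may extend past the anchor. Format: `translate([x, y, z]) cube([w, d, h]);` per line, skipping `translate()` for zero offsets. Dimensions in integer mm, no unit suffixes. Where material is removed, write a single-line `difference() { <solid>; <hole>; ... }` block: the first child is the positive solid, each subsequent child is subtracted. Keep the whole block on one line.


difference() { translate([293, 221, 0]) cube([4510, 238, 2760]); translate([1129, 221, 0]) cube([772, 238, 1980]); }
translate([293, 3383, 0]) cube([4510, 238, 2760]);
translate([293, 459, 0]) cube([238, 2924, 2760]);
translate([4565, 459, 0]) cube([238, 2924, 2760]);


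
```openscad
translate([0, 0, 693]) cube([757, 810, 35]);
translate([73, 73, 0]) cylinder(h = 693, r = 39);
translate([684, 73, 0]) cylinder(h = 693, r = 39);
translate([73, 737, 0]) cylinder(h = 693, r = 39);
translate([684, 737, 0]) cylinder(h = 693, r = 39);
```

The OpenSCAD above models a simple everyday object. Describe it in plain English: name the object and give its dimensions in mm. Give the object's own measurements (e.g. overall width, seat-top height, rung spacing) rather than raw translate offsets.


A rectangular dining table. The top is 757×810×35 mm with its upper surface at z = 728 mm. It stands on four round legs of 78 mm diameter, each leg's bounding box inset 34 mm from the nearest pair of top edges, running from the floor to the underside of the top.


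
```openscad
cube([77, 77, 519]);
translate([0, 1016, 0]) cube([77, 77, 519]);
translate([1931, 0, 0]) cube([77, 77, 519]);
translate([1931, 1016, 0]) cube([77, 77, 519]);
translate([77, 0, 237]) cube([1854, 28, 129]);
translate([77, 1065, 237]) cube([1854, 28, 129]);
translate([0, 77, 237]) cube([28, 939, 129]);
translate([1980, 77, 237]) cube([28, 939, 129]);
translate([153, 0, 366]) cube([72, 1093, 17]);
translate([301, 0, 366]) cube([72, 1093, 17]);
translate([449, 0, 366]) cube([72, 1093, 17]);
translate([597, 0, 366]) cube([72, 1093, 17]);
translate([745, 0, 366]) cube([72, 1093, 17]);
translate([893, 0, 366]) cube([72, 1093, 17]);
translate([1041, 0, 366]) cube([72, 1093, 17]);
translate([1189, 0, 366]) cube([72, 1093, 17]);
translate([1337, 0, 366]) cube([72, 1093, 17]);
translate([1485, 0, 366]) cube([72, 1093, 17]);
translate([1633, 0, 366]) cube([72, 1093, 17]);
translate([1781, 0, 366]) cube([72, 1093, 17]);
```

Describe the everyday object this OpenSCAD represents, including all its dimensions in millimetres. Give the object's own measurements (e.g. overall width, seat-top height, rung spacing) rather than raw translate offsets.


A bed frame 2008 mm long (x) by 1093 mm wide (y). Four 77×77 mm corner posts, 519 mm tall, at the corners of the footprint. Four rails of 28 mm thickness and 129 mm height run between adjacent posts with their undersides at z = 237 mm, their outer faces flush with the outside of the frame (the two x-running rails run between the posts' inner faces; the two y-running rails run between the posts' inner faces). 12 slats, each 72 mm wide (x) and 17 mm thick, lie across the top of the two x-running rails, running the full 1093 mm width of the frame in y; along x they sit between the end posts with a 76 mm gap after the −x posts and between neighbouring slats, leaving 78 mm before the +x posts.


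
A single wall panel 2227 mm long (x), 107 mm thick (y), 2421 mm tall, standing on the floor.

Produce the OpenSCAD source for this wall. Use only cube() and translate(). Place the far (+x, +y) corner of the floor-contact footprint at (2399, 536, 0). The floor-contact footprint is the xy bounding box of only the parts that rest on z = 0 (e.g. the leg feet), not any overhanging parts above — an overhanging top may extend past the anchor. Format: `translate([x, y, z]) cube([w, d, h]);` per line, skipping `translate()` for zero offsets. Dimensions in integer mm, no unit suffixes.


translate([172, 429, 0]) cube([2227, 107, 2421]);


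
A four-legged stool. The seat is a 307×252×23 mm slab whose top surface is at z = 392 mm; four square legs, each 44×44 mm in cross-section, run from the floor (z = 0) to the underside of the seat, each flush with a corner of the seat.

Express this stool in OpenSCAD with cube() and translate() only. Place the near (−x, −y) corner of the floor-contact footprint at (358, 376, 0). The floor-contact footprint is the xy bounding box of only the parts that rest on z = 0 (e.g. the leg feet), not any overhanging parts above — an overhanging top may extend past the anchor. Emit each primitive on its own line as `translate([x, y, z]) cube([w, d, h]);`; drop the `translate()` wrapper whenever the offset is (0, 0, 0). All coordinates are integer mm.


// leg_h = 392 - 23 = 369
translate([358, 376, 369]) cube([307, 252, 23]);
translate([358, 376, 0]) cube([44, 44, 369]);
translate([621, 376, 0]) cube([44, 44, 369]);
translate([358, 584, 0]) cube([44, 44, 369]);
translate([621, 584, 0]) cube([44, 44, 369]);


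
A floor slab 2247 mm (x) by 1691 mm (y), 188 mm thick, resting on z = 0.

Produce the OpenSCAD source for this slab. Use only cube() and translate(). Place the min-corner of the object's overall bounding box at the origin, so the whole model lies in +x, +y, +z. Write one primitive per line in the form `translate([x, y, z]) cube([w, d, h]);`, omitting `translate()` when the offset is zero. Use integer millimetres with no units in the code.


cube([2247, 1691, 188]);


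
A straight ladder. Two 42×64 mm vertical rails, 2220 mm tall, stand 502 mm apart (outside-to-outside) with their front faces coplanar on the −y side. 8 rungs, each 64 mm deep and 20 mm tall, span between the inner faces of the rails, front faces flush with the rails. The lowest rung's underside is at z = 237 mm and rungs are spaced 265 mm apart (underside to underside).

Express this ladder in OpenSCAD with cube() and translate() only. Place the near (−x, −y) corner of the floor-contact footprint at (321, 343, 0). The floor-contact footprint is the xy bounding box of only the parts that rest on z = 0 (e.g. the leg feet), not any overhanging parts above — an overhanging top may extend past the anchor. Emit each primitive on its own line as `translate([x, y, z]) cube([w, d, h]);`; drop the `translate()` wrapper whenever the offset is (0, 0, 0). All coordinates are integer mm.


// rung span = 502 - 2*42 = 418
// rung[k] z = 237 + k*265
translate([321, 343, 0]) cube([42, 64, 2220]);
translate([781, 343, 0]) cube([42, 64, 2220]);
translate([363, 343, 237]) cube([418, 64, 20]);
translate([363, 343, 502]) cube([418, 64, 20]);
translate([363, 343, 767]) cube([418, 64, 20]);
translate([363, 343, 1032]) cube([418, 64, 20]);
translate([363, 343, 1297]) cube([418, 64, 20]);
translate([363, 343, 1562]) cube([418, 64, 20]);
translate([363, 343, 1827]) cube([418, 64, 20]);
translate([363, 343, 2092]) cube([418, 64, 20]);


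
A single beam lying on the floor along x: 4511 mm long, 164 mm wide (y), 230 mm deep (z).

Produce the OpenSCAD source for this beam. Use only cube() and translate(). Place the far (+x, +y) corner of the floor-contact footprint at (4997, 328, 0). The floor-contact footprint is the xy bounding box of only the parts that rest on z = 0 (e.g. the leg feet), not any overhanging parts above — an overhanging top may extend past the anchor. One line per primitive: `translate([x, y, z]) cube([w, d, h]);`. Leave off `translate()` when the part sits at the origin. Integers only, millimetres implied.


translate([486, 164, 0]) cube([4511, 164, 230]);


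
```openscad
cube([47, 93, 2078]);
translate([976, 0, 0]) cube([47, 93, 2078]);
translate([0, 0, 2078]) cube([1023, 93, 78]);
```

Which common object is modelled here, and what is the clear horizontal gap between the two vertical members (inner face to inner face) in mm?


A door frame. The clear opening width is 929 mm.

Two 2078 mm tall posts with a header on top — a door frame. The left jamb is 47 mm wide at x = 0; the right jamb starts at x = 976. The clear opening is 976 − 47 = 929 mm.


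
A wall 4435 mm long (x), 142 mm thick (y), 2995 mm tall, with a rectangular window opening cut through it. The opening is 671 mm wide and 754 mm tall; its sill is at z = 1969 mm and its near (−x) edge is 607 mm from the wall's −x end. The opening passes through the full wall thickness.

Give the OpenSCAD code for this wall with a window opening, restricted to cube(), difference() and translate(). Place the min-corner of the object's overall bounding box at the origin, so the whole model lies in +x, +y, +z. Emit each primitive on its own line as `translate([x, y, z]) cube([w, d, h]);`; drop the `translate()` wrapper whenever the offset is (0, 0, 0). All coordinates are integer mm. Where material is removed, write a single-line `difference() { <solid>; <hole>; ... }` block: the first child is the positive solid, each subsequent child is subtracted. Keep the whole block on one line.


difference() { cube([4435, 142, 2995]); translate([607, 0, 1969]) cube([671, 142, 754]); }


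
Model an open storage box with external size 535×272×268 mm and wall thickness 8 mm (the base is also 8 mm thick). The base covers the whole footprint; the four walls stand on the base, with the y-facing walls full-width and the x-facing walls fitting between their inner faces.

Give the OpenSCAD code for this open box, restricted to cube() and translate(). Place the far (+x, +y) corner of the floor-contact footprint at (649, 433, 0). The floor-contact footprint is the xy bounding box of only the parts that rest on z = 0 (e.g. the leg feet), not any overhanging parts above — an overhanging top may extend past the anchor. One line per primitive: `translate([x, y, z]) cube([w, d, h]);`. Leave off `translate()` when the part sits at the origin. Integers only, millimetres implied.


translate([114, 161, 0]) cube([535, 272, 8]);
translate([114, 161, 8]) cube([535, 8, 260]);
translate([114, 425, 8]) cube([535, 8, 260]);
translate([114, 169, 8]) cube([8, 256, 260]);
translate([641, 169, 8]) cube([8, 256, 260]);


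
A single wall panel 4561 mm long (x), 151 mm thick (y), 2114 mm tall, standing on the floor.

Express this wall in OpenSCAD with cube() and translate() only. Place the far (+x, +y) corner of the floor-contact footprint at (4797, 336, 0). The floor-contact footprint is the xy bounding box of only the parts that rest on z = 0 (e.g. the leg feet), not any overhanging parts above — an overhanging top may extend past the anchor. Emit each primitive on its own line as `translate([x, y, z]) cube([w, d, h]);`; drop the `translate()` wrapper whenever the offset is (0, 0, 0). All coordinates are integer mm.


translate([236, 185, 0]) cube([4561, 151, 2114]);


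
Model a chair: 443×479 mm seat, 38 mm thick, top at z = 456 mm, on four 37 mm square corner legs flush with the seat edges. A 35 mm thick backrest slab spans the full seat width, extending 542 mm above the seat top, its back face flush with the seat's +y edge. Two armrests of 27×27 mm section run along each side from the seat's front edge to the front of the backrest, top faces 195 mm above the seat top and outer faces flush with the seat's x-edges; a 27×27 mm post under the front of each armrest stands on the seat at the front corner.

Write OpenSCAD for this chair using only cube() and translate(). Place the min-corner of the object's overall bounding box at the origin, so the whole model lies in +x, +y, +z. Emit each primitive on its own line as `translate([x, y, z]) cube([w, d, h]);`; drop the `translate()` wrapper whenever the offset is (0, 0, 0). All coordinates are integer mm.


translate([0, 0, 418]) cube([443, 479, 38]);
cube([37, 37, 418]);
translate([406, 0, 0]) cube([37, 37, 418]);
translate([0, 442, 0]) cube([37, 37, 418]);
translate([406, 442, 0]) cube([37, 37, 418]);
translate([0, 444, 456]) cube([443, 35, 542]);
translate([0, 0, 624]) cube([27, 444, 27]);
translate([416, 0, 624]) cube([27, 444, 27]);
translate([0, 0, 456]) cube([27, 27, 168]);
translate([416, 0, 456]) cube([27, 27, 168]);


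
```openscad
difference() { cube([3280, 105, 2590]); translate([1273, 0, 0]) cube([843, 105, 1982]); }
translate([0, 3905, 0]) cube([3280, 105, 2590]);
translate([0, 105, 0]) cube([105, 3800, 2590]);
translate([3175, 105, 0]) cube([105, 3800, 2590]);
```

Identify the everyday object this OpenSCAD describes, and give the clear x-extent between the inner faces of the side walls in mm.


A single room. The interior width is 3070 mm.

Four walls enclosing a rectangle with a door in the front wall — a room. Outside width 3280 minus two 105 mm walls gives 3070 mm.


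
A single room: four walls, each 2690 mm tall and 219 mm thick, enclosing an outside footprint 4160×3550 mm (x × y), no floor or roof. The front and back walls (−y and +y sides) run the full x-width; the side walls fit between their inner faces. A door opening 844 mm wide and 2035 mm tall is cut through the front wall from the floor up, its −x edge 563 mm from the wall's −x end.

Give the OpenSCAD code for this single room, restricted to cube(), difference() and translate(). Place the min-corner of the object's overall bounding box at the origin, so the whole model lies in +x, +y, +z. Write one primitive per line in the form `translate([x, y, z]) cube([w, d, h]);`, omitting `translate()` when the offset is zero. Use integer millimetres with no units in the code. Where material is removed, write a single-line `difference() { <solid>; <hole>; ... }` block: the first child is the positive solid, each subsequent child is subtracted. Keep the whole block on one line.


difference() { cube([4160, 219, 2690]); translate([563, 0, 0]) cube([844, 219, 2035]); }
translate([0, 3331, 0]) cube([4160, 219, 2690]);
translate([0, 219, 0]) cube([219, 3112, 2690]);
translate([3941, 219, 0]) cube([219, 3112, 2690]);


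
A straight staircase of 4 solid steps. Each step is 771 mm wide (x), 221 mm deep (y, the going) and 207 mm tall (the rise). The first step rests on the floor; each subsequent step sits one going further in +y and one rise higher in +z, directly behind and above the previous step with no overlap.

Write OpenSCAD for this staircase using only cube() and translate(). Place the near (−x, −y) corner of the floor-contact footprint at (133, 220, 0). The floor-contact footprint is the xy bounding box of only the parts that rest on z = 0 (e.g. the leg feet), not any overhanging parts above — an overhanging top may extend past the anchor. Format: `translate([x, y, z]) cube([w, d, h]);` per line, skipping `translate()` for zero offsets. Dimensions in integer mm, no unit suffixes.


translate([133, 220, 0]) cube([771, 221, 207]);
translate([133, 441, 207]) cube([771, 221, 207]);
translate([133, 662, 414]) cube([771, 221, 207]);
translate([133, 883, 621]) cube([771, 221, 207]);


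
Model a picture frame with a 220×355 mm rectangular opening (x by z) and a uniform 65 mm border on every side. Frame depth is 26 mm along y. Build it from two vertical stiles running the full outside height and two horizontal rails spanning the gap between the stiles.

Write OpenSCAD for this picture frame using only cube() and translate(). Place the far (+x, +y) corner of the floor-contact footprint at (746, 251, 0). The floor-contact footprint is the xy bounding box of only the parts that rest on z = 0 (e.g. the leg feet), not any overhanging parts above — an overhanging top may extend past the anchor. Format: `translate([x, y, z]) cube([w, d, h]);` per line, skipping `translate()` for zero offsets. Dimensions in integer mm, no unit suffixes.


translate([396, 225, 0]) cube([65, 26, 485]);
translate([681, 225, 0]) cube([65, 26, 485]);
translate([461, 225, 0]) cube([220, 26, 65]);
translate([461, 225, 420]) cube([220, 26, 65]);


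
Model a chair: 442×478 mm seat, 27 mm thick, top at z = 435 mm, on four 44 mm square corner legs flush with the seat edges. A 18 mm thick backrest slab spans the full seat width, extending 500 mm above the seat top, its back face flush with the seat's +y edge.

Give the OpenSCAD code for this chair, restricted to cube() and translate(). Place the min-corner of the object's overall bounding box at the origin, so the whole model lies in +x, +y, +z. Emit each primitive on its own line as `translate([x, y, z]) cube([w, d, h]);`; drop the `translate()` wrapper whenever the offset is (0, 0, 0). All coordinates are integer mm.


// leg_h = 435 - 27 = 408
translate([0, 0, 408]) cube([442, 478, 27]);
cube([44, 44, 408]);
translate([398, 0, 0]) cube([44, 44, 408]);
translate([0, 434, 0]) cube([44, 44, 408]);
translate([398, 434, 0]) cube([44, 44, 408]);
translate([0, 460, 435]) cube([442, 18, 500]);


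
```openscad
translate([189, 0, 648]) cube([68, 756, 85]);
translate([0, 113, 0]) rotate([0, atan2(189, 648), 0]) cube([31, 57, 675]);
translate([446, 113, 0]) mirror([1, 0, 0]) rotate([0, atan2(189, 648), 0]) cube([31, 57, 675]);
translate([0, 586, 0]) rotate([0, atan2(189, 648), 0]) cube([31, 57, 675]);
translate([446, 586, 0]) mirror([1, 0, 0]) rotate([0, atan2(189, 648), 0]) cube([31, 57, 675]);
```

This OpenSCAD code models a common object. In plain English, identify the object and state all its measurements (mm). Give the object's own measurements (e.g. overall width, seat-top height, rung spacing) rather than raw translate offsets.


A sawhorse. A 68×756×85 mm beam (x, y, z) sits on two A-frame leg pairs. Each pair is two raked legs of 31×57 mm section (57 mm along y) splaying symmetrically in x. Each leg rises 648 mm vertically over 189 mm of horizontal reach and is 675 mm long along its own axis. Every leg's outer bottom edge rests on the floor and its outer top edge meets a bottom edge of the beam — the left legs (tilting toward +x) meet the beam's −x bottom edge, the right legs (their mirror images, tilting toward −x) meet its +x bottom edge — so the leg tops tuck under the beam, the beam's underside is 648 mm above the floor, and the feet are 446 mm apart outside-to-outside with the beam centred between them. The two leg pairs are set in 113 mm from either end of the beam.


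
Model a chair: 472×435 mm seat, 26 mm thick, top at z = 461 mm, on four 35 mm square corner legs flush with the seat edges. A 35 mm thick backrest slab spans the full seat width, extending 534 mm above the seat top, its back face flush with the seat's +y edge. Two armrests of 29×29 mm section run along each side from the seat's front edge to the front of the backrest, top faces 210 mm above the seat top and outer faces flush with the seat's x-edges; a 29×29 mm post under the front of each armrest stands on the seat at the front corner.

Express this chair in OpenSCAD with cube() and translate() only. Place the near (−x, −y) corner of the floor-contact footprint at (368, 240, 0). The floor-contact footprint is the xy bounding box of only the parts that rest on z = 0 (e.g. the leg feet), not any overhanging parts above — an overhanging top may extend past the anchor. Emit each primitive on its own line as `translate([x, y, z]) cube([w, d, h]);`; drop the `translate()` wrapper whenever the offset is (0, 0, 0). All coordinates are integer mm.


translate([368, 240, 435]) cube([472, 435, 26]);
translate([368, 240, 0]) cube([35, 35, 435]);
translate([805, 240, 0]) cube([35, 35, 435]);
translate([368, 640, 0]) cube([35, 35, 435]);
translate([805, 640, 0]) cube([35, 35, 435]);
translate([368, 640, 461]) cube([472, 35, 534]);
translate([368, 240, 642]) cube([29, 400, 29]);
translate([811, 240, 642]) cube([29, 400, 29]);
translate([368, 240, 461]) cube([29, 29, 181]);
translate([811, 240, 461]) cube([29, 29, 181]);


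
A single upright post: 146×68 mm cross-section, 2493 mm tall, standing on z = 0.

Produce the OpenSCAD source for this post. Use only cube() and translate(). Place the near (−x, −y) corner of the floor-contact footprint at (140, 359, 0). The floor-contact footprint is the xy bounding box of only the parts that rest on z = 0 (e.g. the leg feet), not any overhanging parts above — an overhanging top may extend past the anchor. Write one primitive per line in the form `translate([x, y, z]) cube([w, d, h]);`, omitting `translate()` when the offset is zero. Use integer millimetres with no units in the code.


translate([140, 359, 0]) cube([146, 68, 2493]);


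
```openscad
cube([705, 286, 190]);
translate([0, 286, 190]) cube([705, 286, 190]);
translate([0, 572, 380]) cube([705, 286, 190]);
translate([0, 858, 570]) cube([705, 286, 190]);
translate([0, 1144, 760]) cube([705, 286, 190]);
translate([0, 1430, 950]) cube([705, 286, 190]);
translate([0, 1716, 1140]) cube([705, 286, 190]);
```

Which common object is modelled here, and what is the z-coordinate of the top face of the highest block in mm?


A staircase. The total rise is 1330 mm.

7 identical blocks, each offset up and back from the previous — a staircase. Each step is 190 mm tall and there are 7 of them, so the total rise is 7 × 190 = 1330 mm.


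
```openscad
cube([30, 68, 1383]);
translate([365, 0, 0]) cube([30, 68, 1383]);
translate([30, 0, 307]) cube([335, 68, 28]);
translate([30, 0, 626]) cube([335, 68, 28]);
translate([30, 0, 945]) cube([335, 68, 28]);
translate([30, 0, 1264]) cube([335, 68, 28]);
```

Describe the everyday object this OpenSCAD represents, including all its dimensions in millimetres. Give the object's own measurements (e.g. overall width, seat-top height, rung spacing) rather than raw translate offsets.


A straight ladder. Two 30×68 mm vertical rails, 1383 mm tall, stand 395 mm apart (outside-to-outside) with their front faces coplanar on the −y side. 4 rungs, each 68 mm deep and 28 mm tall, span between the inner faces of the rails, front faces flush with the rails. The lowest rung's underside is at z = 307 mm and rungs are spaced 319 mm apart (underside to underside).
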